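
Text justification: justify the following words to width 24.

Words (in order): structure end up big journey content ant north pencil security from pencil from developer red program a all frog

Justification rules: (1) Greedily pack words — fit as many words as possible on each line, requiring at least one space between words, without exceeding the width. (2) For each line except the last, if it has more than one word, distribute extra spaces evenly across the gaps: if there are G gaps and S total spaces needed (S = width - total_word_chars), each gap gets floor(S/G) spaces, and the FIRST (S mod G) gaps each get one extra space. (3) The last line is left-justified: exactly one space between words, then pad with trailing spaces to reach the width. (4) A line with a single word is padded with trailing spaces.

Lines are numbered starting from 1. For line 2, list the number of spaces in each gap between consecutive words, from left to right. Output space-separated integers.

Line 1: ['structure', 'end', 'up', 'big'] (min_width=20, slack=4)
Line 2: ['journey', 'content', 'ant'] (min_width=19, slack=5)
Line 3: ['north', 'pencil', 'security'] (min_width=21, slack=3)
Line 4: ['from', 'pencil', 'from'] (min_width=16, slack=8)
Line 5: ['developer', 'red', 'program', 'a'] (min_width=23, slack=1)
Line 6: ['all', 'frog'] (min_width=8, slack=16)

Answer: 4 3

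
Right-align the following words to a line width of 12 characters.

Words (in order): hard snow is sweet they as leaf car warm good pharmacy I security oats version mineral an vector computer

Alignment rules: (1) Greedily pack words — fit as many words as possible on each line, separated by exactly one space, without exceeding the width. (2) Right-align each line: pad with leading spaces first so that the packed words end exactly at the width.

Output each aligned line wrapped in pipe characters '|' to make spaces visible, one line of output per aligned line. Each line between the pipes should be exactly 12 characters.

Answer: |hard snow is|
|  sweet they|
| as leaf car|
|   warm good|
|  pharmacy I|
|    security|
|oats version|
|  mineral an|
|      vector|
|    computer|

Derivation:
Line 1: ['hard', 'snow', 'is'] (min_width=12, slack=0)
Line 2: ['sweet', 'they'] (min_width=10, slack=2)
Line 3: ['as', 'leaf', 'car'] (min_width=11, slack=1)
Line 4: ['warm', 'good'] (min_width=9, slack=3)
Line 5: ['pharmacy', 'I'] (min_width=10, slack=2)
Line 6: ['security'] (min_width=8, slack=4)
Line 7: ['oats', 'version'] (min_width=12, slack=0)
Line 8: ['mineral', 'an'] (min_width=10, slack=2)
Line 9: ['vector'] (min_width=6, slack=6)
Line 10: ['computer'] (min_width=8, slack=4)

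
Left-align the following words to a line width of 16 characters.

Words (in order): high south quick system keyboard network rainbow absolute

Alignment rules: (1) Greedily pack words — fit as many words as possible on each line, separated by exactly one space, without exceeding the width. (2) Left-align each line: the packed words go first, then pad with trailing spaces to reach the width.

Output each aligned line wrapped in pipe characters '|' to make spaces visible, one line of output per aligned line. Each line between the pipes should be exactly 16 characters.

Line 1: ['high', 'south', 'quick'] (min_width=16, slack=0)
Line 2: ['system', 'keyboard'] (min_width=15, slack=1)
Line 3: ['network', 'rainbow'] (min_width=15, slack=1)
Line 4: ['absolute'] (min_width=8, slack=8)

Answer: |high south quick|
|system keyboard |
|network rainbow |
|absolute        |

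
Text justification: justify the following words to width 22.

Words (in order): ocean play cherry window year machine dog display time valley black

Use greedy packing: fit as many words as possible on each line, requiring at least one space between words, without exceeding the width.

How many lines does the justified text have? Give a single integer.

Answer: 4

Derivation:
Line 1: ['ocean', 'play', 'cherry'] (min_width=17, slack=5)
Line 2: ['window', 'year', 'machine'] (min_width=19, slack=3)
Line 3: ['dog', 'display', 'time'] (min_width=16, slack=6)
Line 4: ['valley', 'black'] (min_width=12, slack=10)
Total lines: 4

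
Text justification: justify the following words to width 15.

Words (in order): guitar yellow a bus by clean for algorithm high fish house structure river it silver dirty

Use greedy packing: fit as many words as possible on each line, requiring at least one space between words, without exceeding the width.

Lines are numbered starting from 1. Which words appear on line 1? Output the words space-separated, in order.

Answer: guitar yellow a

Derivation:
Line 1: ['guitar', 'yellow', 'a'] (min_width=15, slack=0)
Line 2: ['bus', 'by', 'clean'] (min_width=12, slack=3)
Line 3: ['for', 'algorithm'] (min_width=13, slack=2)
Line 4: ['high', 'fish', 'house'] (min_width=15, slack=0)
Line 5: ['structure', 'river'] (min_width=15, slack=0)
Line 6: ['it', 'silver', 'dirty'] (min_width=15, slack=0)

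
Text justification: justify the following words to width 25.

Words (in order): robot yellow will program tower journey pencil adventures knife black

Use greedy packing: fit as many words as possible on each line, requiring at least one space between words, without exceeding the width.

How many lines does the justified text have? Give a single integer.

Answer: 3

Derivation:
Line 1: ['robot', 'yellow', 'will', 'program'] (min_width=25, slack=0)
Line 2: ['tower', 'journey', 'pencil'] (min_width=20, slack=5)
Line 3: ['adventures', 'knife', 'black'] (min_width=22, slack=3)
Total lines: 3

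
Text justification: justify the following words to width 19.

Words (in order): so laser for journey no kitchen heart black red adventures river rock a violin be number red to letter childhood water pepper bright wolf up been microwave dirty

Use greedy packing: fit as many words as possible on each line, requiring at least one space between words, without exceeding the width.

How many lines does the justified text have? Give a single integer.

Line 1: ['so', 'laser', 'for'] (min_width=12, slack=7)
Line 2: ['journey', 'no', 'kitchen'] (min_width=18, slack=1)
Line 3: ['heart', 'black', 'red'] (min_width=15, slack=4)
Line 4: ['adventures', 'river'] (min_width=16, slack=3)
Line 5: ['rock', 'a', 'violin', 'be'] (min_width=16, slack=3)
Line 6: ['number', 'red', 'to'] (min_width=13, slack=6)
Line 7: ['letter', 'childhood'] (min_width=16, slack=3)
Line 8: ['water', 'pepper', 'bright'] (min_width=19, slack=0)
Line 9: ['wolf', 'up', 'been'] (min_width=12, slack=7)
Line 10: ['microwave', 'dirty'] (min_width=15, slack=4)
Total lines: 10

Answer: 10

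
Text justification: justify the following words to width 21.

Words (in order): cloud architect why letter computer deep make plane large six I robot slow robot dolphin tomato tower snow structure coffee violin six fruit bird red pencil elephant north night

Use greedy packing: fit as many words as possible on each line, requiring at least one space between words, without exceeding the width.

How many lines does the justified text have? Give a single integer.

Line 1: ['cloud', 'architect', 'why'] (min_width=19, slack=2)
Line 2: ['letter', 'computer', 'deep'] (min_width=20, slack=1)
Line 3: ['make', 'plane', 'large', 'six'] (min_width=20, slack=1)
Line 4: ['I', 'robot', 'slow', 'robot'] (min_width=18, slack=3)
Line 5: ['dolphin', 'tomato', 'tower'] (min_width=20, slack=1)
Line 6: ['snow', 'structure', 'coffee'] (min_width=21, slack=0)
Line 7: ['violin', 'six', 'fruit', 'bird'] (min_width=21, slack=0)
Line 8: ['red', 'pencil', 'elephant'] (min_width=19, slack=2)
Line 9: ['north', 'night'] (min_width=11, slack=10)
Total lines: 9

Answer: 9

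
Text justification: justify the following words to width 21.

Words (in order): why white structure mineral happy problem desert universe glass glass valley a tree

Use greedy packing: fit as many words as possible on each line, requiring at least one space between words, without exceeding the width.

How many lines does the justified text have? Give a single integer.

Answer: 4

Derivation:
Line 1: ['why', 'white', 'structure'] (min_width=19, slack=2)
Line 2: ['mineral', 'happy', 'problem'] (min_width=21, slack=0)
Line 3: ['desert', 'universe', 'glass'] (min_width=21, slack=0)
Line 4: ['glass', 'valley', 'a', 'tree'] (min_width=19, slack=2)
Total lines: 4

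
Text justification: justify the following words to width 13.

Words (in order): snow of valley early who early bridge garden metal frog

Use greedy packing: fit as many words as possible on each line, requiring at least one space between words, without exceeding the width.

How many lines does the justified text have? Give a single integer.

Answer: 5

Derivation:
Line 1: ['snow', 'of'] (min_width=7, slack=6)
Line 2: ['valley', 'early'] (min_width=12, slack=1)
Line 3: ['who', 'early'] (min_width=9, slack=4)
Line 4: ['bridge', 'garden'] (min_width=13, slack=0)
Line 5: ['metal', 'frog'] (min_width=10, slack=3)
Total lines: 5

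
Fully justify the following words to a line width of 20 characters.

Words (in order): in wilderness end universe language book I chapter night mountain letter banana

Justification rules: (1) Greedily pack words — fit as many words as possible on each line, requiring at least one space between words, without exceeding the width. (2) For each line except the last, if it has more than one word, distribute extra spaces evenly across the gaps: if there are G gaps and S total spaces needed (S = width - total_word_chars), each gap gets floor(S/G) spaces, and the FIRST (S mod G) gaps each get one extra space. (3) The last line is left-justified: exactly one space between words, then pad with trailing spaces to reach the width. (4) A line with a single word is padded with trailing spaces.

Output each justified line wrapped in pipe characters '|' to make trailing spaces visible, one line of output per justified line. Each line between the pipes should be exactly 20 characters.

Line 1: ['in', 'wilderness', 'end'] (min_width=17, slack=3)
Line 2: ['universe', 'language'] (min_width=17, slack=3)
Line 3: ['book', 'I', 'chapter', 'night'] (min_width=20, slack=0)
Line 4: ['mountain', 'letter'] (min_width=15, slack=5)
Line 5: ['banana'] (min_width=6, slack=14)

Answer: |in   wilderness  end|
|universe    language|
|book I chapter night|
|mountain      letter|
|banana              |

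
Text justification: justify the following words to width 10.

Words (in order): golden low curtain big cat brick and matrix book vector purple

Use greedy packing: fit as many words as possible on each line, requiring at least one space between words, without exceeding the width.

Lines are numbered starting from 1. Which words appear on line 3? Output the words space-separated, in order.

Answer: big cat

Derivation:
Line 1: ['golden', 'low'] (min_width=10, slack=0)
Line 2: ['curtain'] (min_width=7, slack=3)
Line 3: ['big', 'cat'] (min_width=7, slack=3)
Line 4: ['brick', 'and'] (min_width=9, slack=1)
Line 5: ['matrix'] (min_width=6, slack=4)
Line 6: ['book'] (min_width=4, slack=6)
Line 7: ['vector'] (min_width=6, slack=4)
Line 8: ['purple'] (min_width=6, slack=4)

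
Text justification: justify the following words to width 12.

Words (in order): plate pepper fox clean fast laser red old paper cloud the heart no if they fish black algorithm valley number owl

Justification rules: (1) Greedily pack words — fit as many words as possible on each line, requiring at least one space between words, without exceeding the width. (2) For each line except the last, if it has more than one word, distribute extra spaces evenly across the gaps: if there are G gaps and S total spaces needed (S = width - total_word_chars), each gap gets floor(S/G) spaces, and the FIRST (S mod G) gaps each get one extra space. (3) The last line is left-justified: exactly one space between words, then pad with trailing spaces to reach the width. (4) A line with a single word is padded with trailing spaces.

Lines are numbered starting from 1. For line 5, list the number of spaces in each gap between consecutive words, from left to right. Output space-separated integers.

Line 1: ['plate', 'pepper'] (min_width=12, slack=0)
Line 2: ['fox', 'clean'] (min_width=9, slack=3)
Line 3: ['fast', 'laser'] (min_width=10, slack=2)
Line 4: ['red', 'old'] (min_width=7, slack=5)
Line 5: ['paper', 'cloud'] (min_width=11, slack=1)
Line 6: ['the', 'heart', 'no'] (min_width=12, slack=0)
Line 7: ['if', 'they', 'fish'] (min_width=12, slack=0)
Line 8: ['black'] (min_width=5, slack=7)
Line 9: ['algorithm'] (min_width=9, slack=3)
Line 10: ['valley'] (min_width=6, slack=6)
Line 11: ['number', 'owl'] (min_width=10, slack=2)

Answer: 2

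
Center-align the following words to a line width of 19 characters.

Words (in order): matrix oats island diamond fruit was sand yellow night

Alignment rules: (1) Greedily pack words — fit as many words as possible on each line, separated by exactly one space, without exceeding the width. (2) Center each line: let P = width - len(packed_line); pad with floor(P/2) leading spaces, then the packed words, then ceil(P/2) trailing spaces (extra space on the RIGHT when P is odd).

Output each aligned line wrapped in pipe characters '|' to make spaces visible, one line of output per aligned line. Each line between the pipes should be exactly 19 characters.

Line 1: ['matrix', 'oats', 'island'] (min_width=18, slack=1)
Line 2: ['diamond', 'fruit', 'was'] (min_width=17, slack=2)
Line 3: ['sand', 'yellow', 'night'] (min_width=17, slack=2)

Answer: |matrix oats island |
| diamond fruit was |
| sand yellow night |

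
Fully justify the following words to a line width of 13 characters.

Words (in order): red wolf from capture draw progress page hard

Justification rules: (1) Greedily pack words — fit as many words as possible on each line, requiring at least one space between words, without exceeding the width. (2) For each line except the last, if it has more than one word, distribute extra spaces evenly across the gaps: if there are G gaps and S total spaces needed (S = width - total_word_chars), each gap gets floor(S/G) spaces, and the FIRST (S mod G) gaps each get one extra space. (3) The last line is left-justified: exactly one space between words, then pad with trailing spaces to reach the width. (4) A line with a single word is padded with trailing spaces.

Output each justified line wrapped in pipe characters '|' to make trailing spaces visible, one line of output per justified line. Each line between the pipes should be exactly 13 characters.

Answer: |red wolf from|
|capture  draw|
|progress page|
|hard         |

Derivation:
Line 1: ['red', 'wolf', 'from'] (min_width=13, slack=0)
Line 2: ['capture', 'draw'] (min_width=12, slack=1)
Line 3: ['progress', 'page'] (min_width=13, slack=0)
Line 4: ['hard'] (min_width=4, slack=9)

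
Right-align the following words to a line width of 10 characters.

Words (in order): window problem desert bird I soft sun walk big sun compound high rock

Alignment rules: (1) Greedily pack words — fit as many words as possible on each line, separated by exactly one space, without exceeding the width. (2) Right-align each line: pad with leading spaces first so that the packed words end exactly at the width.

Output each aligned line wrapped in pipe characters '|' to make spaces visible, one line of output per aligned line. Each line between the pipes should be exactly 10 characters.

Answer: |    window|
|   problem|
|    desert|
|    bird I|
|  soft sun|
|  walk big|
|       sun|
|  compound|
| high rock|

Derivation:
Line 1: ['window'] (min_width=6, slack=4)
Line 2: ['problem'] (min_width=7, slack=3)
Line 3: ['desert'] (min_width=6, slack=4)
Line 4: ['bird', 'I'] (min_width=6, slack=4)
Line 5: ['soft', 'sun'] (min_width=8, slack=2)
Line 6: ['walk', 'big'] (min_width=8, slack=2)
Line 7: ['sun'] (min_width=3, slack=7)
Line 8: ['compound'] (min_width=8, slack=2)
Line 9: ['high', 'rock'] (min_width=9, slack=1)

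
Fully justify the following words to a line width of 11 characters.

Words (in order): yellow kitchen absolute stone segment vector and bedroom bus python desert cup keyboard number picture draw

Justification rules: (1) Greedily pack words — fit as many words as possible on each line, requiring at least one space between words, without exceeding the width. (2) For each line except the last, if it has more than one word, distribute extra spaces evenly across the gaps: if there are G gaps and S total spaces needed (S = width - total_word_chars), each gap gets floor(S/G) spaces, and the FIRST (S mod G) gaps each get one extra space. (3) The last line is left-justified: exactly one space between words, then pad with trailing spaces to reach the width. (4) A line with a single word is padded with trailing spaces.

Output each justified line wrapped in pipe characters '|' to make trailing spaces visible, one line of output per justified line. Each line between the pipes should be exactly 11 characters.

Answer: |yellow     |
|kitchen    |
|absolute   |
|stone      |
|segment    |
|vector  and|
|bedroom bus|
|python     |
|desert  cup|
|keyboard   |
|number     |
|picture    |
|draw       |

Derivation:
Line 1: ['yellow'] (min_width=6, slack=5)
Line 2: ['kitchen'] (min_width=7, slack=4)
Line 3: ['absolute'] (min_width=8, slack=3)
Line 4: ['stone'] (min_width=5, slack=6)
Line 5: ['segment'] (min_width=7, slack=4)
Line 6: ['vector', 'and'] (min_width=10, slack=1)
Line 7: ['bedroom', 'bus'] (min_width=11, slack=0)
Line 8: ['python'] (min_width=6, slack=5)
Line 9: ['desert', 'cup'] (min_width=10, slack=1)
Line 10: ['keyboard'] (min_width=8, slack=3)
Line 11: ['number'] (min_width=6, slack=5)
Line 12: ['picture'] (min_width=7, slack=4)
Line 13: ['draw'] (min_width=4, slack=7)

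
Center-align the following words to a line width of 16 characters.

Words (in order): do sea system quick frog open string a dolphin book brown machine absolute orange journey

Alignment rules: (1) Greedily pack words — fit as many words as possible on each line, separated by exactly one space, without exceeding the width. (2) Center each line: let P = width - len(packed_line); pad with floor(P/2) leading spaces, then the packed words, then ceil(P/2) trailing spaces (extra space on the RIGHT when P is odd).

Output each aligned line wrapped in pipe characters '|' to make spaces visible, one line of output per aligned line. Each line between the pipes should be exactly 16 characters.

Answer: | do sea system  |
|quick frog open |
|string a dolphin|
|   book brown   |
|machine absolute|
| orange journey |

Derivation:
Line 1: ['do', 'sea', 'system'] (min_width=13, slack=3)
Line 2: ['quick', 'frog', 'open'] (min_width=15, slack=1)
Line 3: ['string', 'a', 'dolphin'] (min_width=16, slack=0)
Line 4: ['book', 'brown'] (min_width=10, slack=6)
Line 5: ['machine', 'absolute'] (min_width=16, slack=0)
Line 6: ['orange', 'journey'] (min_width=14, slack=2)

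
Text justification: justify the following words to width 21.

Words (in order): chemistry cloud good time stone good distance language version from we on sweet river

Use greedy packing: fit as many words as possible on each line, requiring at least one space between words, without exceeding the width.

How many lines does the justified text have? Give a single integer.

Line 1: ['chemistry', 'cloud', 'good'] (min_width=20, slack=1)
Line 2: ['time', 'stone', 'good'] (min_width=15, slack=6)
Line 3: ['distance', 'language'] (min_width=17, slack=4)
Line 4: ['version', 'from', 'we', 'on'] (min_width=18, slack=3)
Line 5: ['sweet', 'river'] (min_width=11, slack=10)
Total lines: 5

Answer: 5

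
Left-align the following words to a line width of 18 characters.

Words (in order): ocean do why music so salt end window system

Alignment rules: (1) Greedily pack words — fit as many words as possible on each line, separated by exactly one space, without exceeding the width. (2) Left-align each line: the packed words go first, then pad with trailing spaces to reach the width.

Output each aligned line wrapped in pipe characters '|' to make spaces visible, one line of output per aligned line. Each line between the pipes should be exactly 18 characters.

Answer: |ocean do why music|
|so salt end window|
|system            |

Derivation:
Line 1: ['ocean', 'do', 'why', 'music'] (min_width=18, slack=0)
Line 2: ['so', 'salt', 'end', 'window'] (min_width=18, slack=0)
Line 3: ['system'] (min_width=6, slack=12)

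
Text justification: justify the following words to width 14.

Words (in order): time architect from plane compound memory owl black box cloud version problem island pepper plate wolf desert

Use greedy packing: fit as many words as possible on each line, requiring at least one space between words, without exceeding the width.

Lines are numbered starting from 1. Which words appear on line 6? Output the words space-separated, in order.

Line 1: ['time', 'architect'] (min_width=14, slack=0)
Line 2: ['from', 'plane'] (min_width=10, slack=4)
Line 3: ['compound'] (min_width=8, slack=6)
Line 4: ['memory', 'owl'] (min_width=10, slack=4)
Line 5: ['black', 'box'] (min_width=9, slack=5)
Line 6: ['cloud', 'version'] (min_width=13, slack=1)
Line 7: ['problem', 'island'] (min_width=14, slack=0)
Line 8: ['pepper', 'plate'] (min_width=12, slack=2)
Line 9: ['wolf', 'desert'] (min_width=11, slack=3)

Answer: cloud version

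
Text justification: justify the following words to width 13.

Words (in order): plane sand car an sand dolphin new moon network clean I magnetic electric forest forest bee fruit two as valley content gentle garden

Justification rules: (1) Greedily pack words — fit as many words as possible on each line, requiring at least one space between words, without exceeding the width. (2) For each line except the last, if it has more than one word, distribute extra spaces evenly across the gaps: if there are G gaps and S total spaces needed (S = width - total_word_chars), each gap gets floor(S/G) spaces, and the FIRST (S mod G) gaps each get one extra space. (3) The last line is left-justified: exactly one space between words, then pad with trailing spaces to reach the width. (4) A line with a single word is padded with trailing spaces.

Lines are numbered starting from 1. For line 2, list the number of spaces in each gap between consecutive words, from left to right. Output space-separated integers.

Line 1: ['plane', 'sand'] (min_width=10, slack=3)
Line 2: ['car', 'an', 'sand'] (min_width=11, slack=2)
Line 3: ['dolphin', 'new'] (min_width=11, slack=2)
Line 4: ['moon', 'network'] (min_width=12, slack=1)
Line 5: ['clean', 'I'] (min_width=7, slack=6)
Line 6: ['magnetic'] (min_width=8, slack=5)
Line 7: ['electric'] (min_width=8, slack=5)
Line 8: ['forest', 'forest'] (min_width=13, slack=0)
Line 9: ['bee', 'fruit', 'two'] (min_width=13, slack=0)
Line 10: ['as', 'valley'] (min_width=9, slack=4)
Line 11: ['content'] (min_width=7, slack=6)
Line 12: ['gentle', 'garden'] (min_width=13, slack=0)

Answer: 2 2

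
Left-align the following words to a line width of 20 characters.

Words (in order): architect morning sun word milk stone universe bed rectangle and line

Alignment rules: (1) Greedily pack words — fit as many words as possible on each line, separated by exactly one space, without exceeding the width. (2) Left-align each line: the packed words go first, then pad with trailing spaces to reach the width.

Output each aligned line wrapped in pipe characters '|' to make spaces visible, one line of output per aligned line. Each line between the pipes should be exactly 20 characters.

Line 1: ['architect', 'morning'] (min_width=17, slack=3)
Line 2: ['sun', 'word', 'milk', 'stone'] (min_width=19, slack=1)
Line 3: ['universe', 'bed'] (min_width=12, slack=8)
Line 4: ['rectangle', 'and', 'line'] (min_width=18, slack=2)

Answer: |architect morning   |
|sun word milk stone |
|universe bed        |
|rectangle and line  |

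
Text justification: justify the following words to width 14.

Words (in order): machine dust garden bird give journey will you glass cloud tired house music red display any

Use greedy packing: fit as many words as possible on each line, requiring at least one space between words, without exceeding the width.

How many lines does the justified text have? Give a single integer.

Line 1: ['machine', 'dust'] (min_width=12, slack=2)
Line 2: ['garden', 'bird'] (min_width=11, slack=3)
Line 3: ['give', 'journey'] (min_width=12, slack=2)
Line 4: ['will', 'you', 'glass'] (min_width=14, slack=0)
Line 5: ['cloud', 'tired'] (min_width=11, slack=3)
Line 6: ['house', 'music'] (min_width=11, slack=3)
Line 7: ['red', 'display'] (min_width=11, slack=3)
Line 8: ['any'] (min_width=3, slack=11)
Total lines: 8

Answer: 8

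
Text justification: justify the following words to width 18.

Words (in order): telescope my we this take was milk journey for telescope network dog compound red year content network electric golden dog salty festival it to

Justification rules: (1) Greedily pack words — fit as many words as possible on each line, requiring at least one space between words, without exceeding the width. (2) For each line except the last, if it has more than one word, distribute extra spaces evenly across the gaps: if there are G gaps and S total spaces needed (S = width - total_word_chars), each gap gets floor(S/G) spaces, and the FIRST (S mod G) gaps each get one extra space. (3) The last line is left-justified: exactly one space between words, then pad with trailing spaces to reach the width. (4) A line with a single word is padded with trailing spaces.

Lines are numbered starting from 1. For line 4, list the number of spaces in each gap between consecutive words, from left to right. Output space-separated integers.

Answer: 2

Derivation:
Line 1: ['telescope', 'my', 'we'] (min_width=15, slack=3)
Line 2: ['this', 'take', 'was', 'milk'] (min_width=18, slack=0)
Line 3: ['journey', 'for'] (min_width=11, slack=7)
Line 4: ['telescope', 'network'] (min_width=17, slack=1)
Line 5: ['dog', 'compound', 'red'] (min_width=16, slack=2)
Line 6: ['year', 'content'] (min_width=12, slack=6)
Line 7: ['network', 'electric'] (min_width=16, slack=2)
Line 8: ['golden', 'dog', 'salty'] (min_width=16, slack=2)
Line 9: ['festival', 'it', 'to'] (min_width=14, slack=4)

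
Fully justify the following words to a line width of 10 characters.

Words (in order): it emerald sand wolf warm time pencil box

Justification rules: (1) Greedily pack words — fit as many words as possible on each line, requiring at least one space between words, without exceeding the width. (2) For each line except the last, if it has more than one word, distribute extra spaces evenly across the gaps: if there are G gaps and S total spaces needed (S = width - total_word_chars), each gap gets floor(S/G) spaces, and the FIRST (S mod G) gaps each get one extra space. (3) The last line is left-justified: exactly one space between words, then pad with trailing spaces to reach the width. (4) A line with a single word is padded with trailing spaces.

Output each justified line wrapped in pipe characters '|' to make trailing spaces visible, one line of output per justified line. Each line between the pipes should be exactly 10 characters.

Line 1: ['it', 'emerald'] (min_width=10, slack=0)
Line 2: ['sand', 'wolf'] (min_width=9, slack=1)
Line 3: ['warm', 'time'] (min_width=9, slack=1)
Line 4: ['pencil', 'box'] (min_width=10, slack=0)

Answer: |it emerald|
|sand  wolf|
|warm  time|
|pencil box|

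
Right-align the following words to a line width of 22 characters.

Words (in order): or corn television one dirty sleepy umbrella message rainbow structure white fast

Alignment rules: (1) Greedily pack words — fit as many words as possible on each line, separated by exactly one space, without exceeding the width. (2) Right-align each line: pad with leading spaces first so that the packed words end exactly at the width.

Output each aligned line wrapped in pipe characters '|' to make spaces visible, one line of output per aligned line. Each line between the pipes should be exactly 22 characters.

Answer: |or corn television one|
| dirty sleepy umbrella|
|       message rainbow|
|  structure white fast|

Derivation:
Line 1: ['or', 'corn', 'television', 'one'] (min_width=22, slack=0)
Line 2: ['dirty', 'sleepy', 'umbrella'] (min_width=21, slack=1)
Line 3: ['message', 'rainbow'] (min_width=15, slack=7)
Line 4: ['structure', 'white', 'fast'] (min_width=20, slack=2)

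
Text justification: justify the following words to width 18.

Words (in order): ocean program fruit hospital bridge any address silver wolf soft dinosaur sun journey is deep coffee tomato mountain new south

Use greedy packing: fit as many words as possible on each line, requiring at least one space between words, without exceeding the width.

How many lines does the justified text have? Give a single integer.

Line 1: ['ocean', 'program'] (min_width=13, slack=5)
Line 2: ['fruit', 'hospital'] (min_width=14, slack=4)
Line 3: ['bridge', 'any', 'address'] (min_width=18, slack=0)
Line 4: ['silver', 'wolf', 'soft'] (min_width=16, slack=2)
Line 5: ['dinosaur', 'sun'] (min_width=12, slack=6)
Line 6: ['journey', 'is', 'deep'] (min_width=15, slack=3)
Line 7: ['coffee', 'tomato'] (min_width=13, slack=5)
Line 8: ['mountain', 'new', 'south'] (min_width=18, slack=0)
Total lines: 8

Answer: 8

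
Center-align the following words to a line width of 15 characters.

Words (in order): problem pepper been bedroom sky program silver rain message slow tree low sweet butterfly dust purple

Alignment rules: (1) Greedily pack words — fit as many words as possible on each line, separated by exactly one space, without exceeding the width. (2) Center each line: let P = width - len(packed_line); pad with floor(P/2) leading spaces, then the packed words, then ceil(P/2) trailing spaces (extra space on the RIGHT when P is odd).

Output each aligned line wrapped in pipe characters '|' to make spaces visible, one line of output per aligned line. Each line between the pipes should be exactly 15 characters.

Answer: |problem pepper |
| been bedroom  |
|  sky program  |
|  silver rain  |
| message slow  |
|tree low sweet |
|butterfly dust |
|    purple     |

Derivation:
Line 1: ['problem', 'pepper'] (min_width=14, slack=1)
Line 2: ['been', 'bedroom'] (min_width=12, slack=3)
Line 3: ['sky', 'program'] (min_width=11, slack=4)
Line 4: ['silver', 'rain'] (min_width=11, slack=4)
Line 5: ['message', 'slow'] (min_width=12, slack=3)
Line 6: ['tree', 'low', 'sweet'] (min_width=14, slack=1)
Line 7: ['butterfly', 'dust'] (min_width=14, slack=1)
Line 8: ['purple'] (min_width=6, slack=9)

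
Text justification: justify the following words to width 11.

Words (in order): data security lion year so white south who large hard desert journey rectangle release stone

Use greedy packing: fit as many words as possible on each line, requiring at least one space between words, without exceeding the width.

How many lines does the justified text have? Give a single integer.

Line 1: ['data'] (min_width=4, slack=7)
Line 2: ['security'] (min_width=8, slack=3)
Line 3: ['lion', 'year'] (min_width=9, slack=2)
Line 4: ['so', 'white'] (min_width=8, slack=3)
Line 5: ['south', 'who'] (min_width=9, slack=2)
Line 6: ['large', 'hard'] (min_width=10, slack=1)
Line 7: ['desert'] (min_width=6, slack=5)
Line 8: ['journey'] (min_width=7, slack=4)
Line 9: ['rectangle'] (min_width=9, slack=2)
Line 10: ['release'] (min_width=7, slack=4)
Line 11: ['stone'] (min_width=5, slack=6)
Total lines: 11

Answer: 11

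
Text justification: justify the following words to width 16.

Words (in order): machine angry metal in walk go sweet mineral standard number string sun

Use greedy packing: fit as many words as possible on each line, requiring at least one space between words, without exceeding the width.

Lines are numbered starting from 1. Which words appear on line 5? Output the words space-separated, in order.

Line 1: ['machine', 'angry'] (min_width=13, slack=3)
Line 2: ['metal', 'in', 'walk', 'go'] (min_width=16, slack=0)
Line 3: ['sweet', 'mineral'] (min_width=13, slack=3)
Line 4: ['standard', 'number'] (min_width=15, slack=1)
Line 5: ['string', 'sun'] (min_width=10, slack=6)

Answer: string sun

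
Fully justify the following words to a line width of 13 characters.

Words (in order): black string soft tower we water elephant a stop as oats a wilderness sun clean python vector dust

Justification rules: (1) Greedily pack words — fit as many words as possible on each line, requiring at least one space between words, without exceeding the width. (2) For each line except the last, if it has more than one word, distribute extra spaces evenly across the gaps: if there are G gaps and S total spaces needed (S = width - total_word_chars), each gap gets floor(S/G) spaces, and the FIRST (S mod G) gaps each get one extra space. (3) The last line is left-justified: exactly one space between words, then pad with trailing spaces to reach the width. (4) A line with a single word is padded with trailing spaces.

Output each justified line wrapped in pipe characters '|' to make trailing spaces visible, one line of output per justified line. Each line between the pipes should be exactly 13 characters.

Line 1: ['black', 'string'] (min_width=12, slack=1)
Line 2: ['soft', 'tower', 'we'] (min_width=13, slack=0)
Line 3: ['water'] (min_width=5, slack=8)
Line 4: ['elephant', 'a'] (min_width=10, slack=3)
Line 5: ['stop', 'as', 'oats'] (min_width=12, slack=1)
Line 6: ['a', 'wilderness'] (min_width=12, slack=1)
Line 7: ['sun', 'clean'] (min_width=9, slack=4)
Line 8: ['python', 'vector'] (min_width=13, slack=0)
Line 9: ['dust'] (min_width=4, slack=9)

Answer: |black  string|
|soft tower we|
|water        |
|elephant    a|
|stop  as oats|
|a  wilderness|
|sun     clean|
|python vector|
|dust         |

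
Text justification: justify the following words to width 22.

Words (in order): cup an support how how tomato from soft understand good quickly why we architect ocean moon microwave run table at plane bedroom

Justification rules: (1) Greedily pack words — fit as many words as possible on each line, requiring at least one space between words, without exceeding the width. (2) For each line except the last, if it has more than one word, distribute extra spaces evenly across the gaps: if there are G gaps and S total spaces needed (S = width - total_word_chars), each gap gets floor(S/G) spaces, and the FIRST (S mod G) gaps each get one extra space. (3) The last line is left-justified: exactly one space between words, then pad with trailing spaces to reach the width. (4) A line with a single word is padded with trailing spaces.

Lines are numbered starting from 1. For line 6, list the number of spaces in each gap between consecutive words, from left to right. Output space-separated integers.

Answer: 1 1 1

Derivation:
Line 1: ['cup', 'an', 'support', 'how', 'how'] (min_width=22, slack=0)
Line 2: ['tomato', 'from', 'soft'] (min_width=16, slack=6)
Line 3: ['understand', 'good'] (min_width=15, slack=7)
Line 4: ['quickly', 'why', 'we'] (min_width=14, slack=8)
Line 5: ['architect', 'ocean', 'moon'] (min_width=20, slack=2)
Line 6: ['microwave', 'run', 'table', 'at'] (min_width=22, slack=0)
Line 7: ['plane', 'bedroom'] (min_width=13, slack=9)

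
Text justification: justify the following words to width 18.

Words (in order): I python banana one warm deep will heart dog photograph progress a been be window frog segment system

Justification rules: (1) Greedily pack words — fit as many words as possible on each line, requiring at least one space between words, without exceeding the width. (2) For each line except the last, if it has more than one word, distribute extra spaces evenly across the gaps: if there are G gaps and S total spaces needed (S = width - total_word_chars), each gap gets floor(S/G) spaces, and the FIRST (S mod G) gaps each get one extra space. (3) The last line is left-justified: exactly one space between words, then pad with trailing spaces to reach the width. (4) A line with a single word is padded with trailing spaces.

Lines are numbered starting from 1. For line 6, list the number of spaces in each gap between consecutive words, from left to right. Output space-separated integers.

Answer: 8

Derivation:
Line 1: ['I', 'python', 'banana'] (min_width=15, slack=3)
Line 2: ['one', 'warm', 'deep', 'will'] (min_width=18, slack=0)
Line 3: ['heart', 'dog'] (min_width=9, slack=9)
Line 4: ['photograph'] (min_width=10, slack=8)
Line 5: ['progress', 'a', 'been', 'be'] (min_width=18, slack=0)
Line 6: ['window', 'frog'] (min_width=11, slack=7)
Line 7: ['segment', 'system'] (min_width=14, slack=4)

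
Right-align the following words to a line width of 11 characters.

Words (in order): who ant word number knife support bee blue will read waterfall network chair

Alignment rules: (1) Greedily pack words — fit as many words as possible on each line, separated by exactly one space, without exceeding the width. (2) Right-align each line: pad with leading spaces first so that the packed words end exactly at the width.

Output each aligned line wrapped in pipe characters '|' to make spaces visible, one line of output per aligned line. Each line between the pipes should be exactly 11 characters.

Line 1: ['who', 'ant'] (min_width=7, slack=4)
Line 2: ['word', 'number'] (min_width=11, slack=0)
Line 3: ['knife'] (min_width=5, slack=6)
Line 4: ['support', 'bee'] (min_width=11, slack=0)
Line 5: ['blue', 'will'] (min_width=9, slack=2)
Line 6: ['read'] (min_width=4, slack=7)
Line 7: ['waterfall'] (min_width=9, slack=2)
Line 8: ['network'] (min_width=7, slack=4)
Line 9: ['chair'] (min_width=5, slack=6)

Answer: |    who ant|
|word number|
|      knife|
|support bee|
|  blue will|
|       read|
|  waterfall|
|    network|
|      chair|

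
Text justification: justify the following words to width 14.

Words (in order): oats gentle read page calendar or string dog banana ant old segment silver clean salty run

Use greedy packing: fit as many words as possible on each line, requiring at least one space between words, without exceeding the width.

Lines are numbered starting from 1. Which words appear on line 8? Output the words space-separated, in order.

Line 1: ['oats', 'gentle'] (min_width=11, slack=3)
Line 2: ['read', 'page'] (min_width=9, slack=5)
Line 3: ['calendar', 'or'] (min_width=11, slack=3)
Line 4: ['string', 'dog'] (min_width=10, slack=4)
Line 5: ['banana', 'ant', 'old'] (min_width=14, slack=0)
Line 6: ['segment', 'silver'] (min_width=14, slack=0)
Line 7: ['clean', 'salty'] (min_width=11, slack=3)
Line 8: ['run'] (min_width=3, slack=11)

Answer: run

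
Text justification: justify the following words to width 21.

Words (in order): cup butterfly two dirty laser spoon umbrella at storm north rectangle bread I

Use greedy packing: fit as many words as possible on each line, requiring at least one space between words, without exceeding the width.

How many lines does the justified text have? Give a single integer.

Line 1: ['cup', 'butterfly', 'two'] (min_width=17, slack=4)
Line 2: ['dirty', 'laser', 'spoon'] (min_width=17, slack=4)
Line 3: ['umbrella', 'at', 'storm'] (min_width=17, slack=4)
Line 4: ['north', 'rectangle', 'bread'] (min_width=21, slack=0)
Line 5: ['I'] (min_width=1, slack=20)
Total lines: 5

Answer: 5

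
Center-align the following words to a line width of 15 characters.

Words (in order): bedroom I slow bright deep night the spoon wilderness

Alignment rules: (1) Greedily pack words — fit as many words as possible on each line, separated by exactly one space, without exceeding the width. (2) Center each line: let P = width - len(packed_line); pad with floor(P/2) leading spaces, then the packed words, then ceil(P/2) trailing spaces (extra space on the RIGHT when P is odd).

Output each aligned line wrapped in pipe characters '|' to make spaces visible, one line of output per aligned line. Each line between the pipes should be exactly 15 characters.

Line 1: ['bedroom', 'I', 'slow'] (min_width=14, slack=1)
Line 2: ['bright', 'deep'] (min_width=11, slack=4)
Line 3: ['night', 'the', 'spoon'] (min_width=15, slack=0)
Line 4: ['wilderness'] (min_width=10, slack=5)

Answer: |bedroom I slow |
|  bright deep  |
|night the spoon|
|  wilderness   |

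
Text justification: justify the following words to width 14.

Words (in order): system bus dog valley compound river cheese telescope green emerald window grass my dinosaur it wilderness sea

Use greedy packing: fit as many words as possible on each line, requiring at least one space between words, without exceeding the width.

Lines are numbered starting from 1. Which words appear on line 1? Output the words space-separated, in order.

Line 1: ['system', 'bus', 'dog'] (min_width=14, slack=0)
Line 2: ['valley'] (min_width=6, slack=8)
Line 3: ['compound', 'river'] (min_width=14, slack=0)
Line 4: ['cheese'] (min_width=6, slack=8)
Line 5: ['telescope'] (min_width=9, slack=5)
Line 6: ['green', 'emerald'] (min_width=13, slack=1)
Line 7: ['window', 'grass'] (min_width=12, slack=2)
Line 8: ['my', 'dinosaur', 'it'] (min_width=14, slack=0)
Line 9: ['wilderness', 'sea'] (min_width=14, slack=0)

Answer: system bus dog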